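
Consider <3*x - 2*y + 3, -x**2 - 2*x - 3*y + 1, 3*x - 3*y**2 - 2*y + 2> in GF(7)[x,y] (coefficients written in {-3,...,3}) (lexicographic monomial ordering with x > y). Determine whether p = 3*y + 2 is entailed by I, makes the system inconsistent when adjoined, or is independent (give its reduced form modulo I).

First compute the reduced Gröbner basis of I by Buchberger's algorithm.
f_1 = 3*x - 2*y + 3, LT = x.
f_2 = -x**2 - 2*x - 3*y + 1, LT = x**2.
f_3 = 3*x - 3*y**2 - 2*y + 2, LT = x.

S(f_1,f_2): lcm = x**2. S = -3*x*y - x - 3*y + 1.
  leading term x*y: subtract (-y)·f_1 from -3*x*y - x - 3*y + 1 → -x - 2*y**2 + 1
  leading term x: subtract (2)·f_1 from -x - 2*y**2 + 1 → -2*y**2 - 3*y + 2
  leading term y**2: no divisor's leading term divides it; move -2*y**2 to the remainder.
  leading term y: no divisor's leading term divides it; move -3*y to the remainder.
  leading term 1: no divisor's leading term divides it; move 2 to the remainder.
  remainder -2*y**2 - 3*y + 2 ≠ 0; add h_4 = -2*y**2 - 3*y + 2 to the basis.

S(f_1,f_3): lcm = x. S = y**2 - 2.
  leading term y**2: subtract (3)·h_4 from y**2 - 2 → 2*y - 1
  leading term y: no divisor's leading term divides it; move 2*y to the remainder.
  leading term 1: no divisor's leading term divides it; move -1 to the remainder.
  remainder 2*y - 1 ≠ 0; add h_5 = 2*y - 1 to the basis.

S(f_2,f_3): lcm = x**2. S = x*y**2 + 3*x*y - x + 3*y - 1.
  leading term x*y**2: subtract (-2*y**2)·f_1 from x*y**2 + 3*x*y - x + 3*y - 1 → 3*x*y - x + 3*y**3 - y**2 + 3*y - 1
  leading term x*y: subtract (y)·f_1 from 3*x*y - x + 3*y**3 - y**2 + 3*y - 1 → -x + 3*y**3 + y**2 - 1
  leading term x: subtract (2)·f_1 from -x + 3*y**3 + y**2 - 1 → 3*y**3 + y**2 - 3*y
  leading term y**3: subtract (2*y)·h_4 from 3*y**3 + y**2 - 3*y → 0
  remainder 0.

S(f_1,h_4): leading monomials are coprime, so the S-polynomial reduces to 0 (Buchberger's first criterion).
S(f_2,h_4): leading monomials are coprime, so the S-polynomial reduces to 0 (Buchberger's first criterion).
S(f_3,h_4): leading monomials are coprime, so the S-polynomial reduces to 0 (Buchberger's first criterion).
S(f_1,h_5): leading monomials are coprime, so the S-polynomial reduces to 0 (Buchberger's first criterion).
S(f_2,h_5): leading monomials are coprime, so the S-polynomial reduces to 0 (Buchberger's first criterion).
S(f_3,h_5): leading monomials are coprime, so the S-polynomial reduces to 0 (Buchberger's first criterion).
S(h_4,h_5): lcm = y**2. S = 2*y - 1.
  leading term y: subtract (1)·h_5 from 2*y - 1 → 0
  remainder 0.

Every S-polynomial of the final basis reduces to 0, so we have a Gröbner basis.
Inter-reduce: drop elements whose leading term is divisible by another's, tail-reduce, and make monic.
Reduced Gröbner basis: {x + 3, y + 3}.
Label its elements g_1 = x + 3, g_2 = y + 3.

Reduce p = 3*y + 2 modulo G:
  leading term y: subtract (3)·g_2 from 3*y + 2 → 0
  normal form = 0.
Since the normal form is 0, p ∈ I.

3*y + 2 lies in I (it reduces to 0).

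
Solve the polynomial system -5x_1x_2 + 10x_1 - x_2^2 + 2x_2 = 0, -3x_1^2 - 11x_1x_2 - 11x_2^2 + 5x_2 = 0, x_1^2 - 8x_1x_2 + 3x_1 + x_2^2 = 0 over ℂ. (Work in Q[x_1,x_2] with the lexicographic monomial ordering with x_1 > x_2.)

Compute a lex Gröbner basis by Buchberger's algorithm.
f_1 = -5x_1x_2 + 10x_1 - x_2^2 + 2x_2, LT = x_1x_2.
f_2 = -3x_1^2 - 11x_1x_2 - 11x_2^2 + 5x_2, LT = x_1^2.
f_3 = x_1^2 - 8x_1x_2 + 3x_1 + x_2^2, LT = x_1^2.

S(f_1,f_2): lcm = x_1^2x_2. S = -2x_1^2 - 52/15x_1x_2^2 - 2/5x_1x_2 - 11/3x_2^3 + 5/3x_2^2.
  reduce S modulo (f_1, f_2, f_3):
  remainder -223/75x_2^3 + 571/75x_2^2 - 10/3x_2 ≠ 0; add h_4 = -223/75x_2^3 + 571/75x_2^2 - 10/3x_2 to the basis.

S(f_1,f_3): lcm = x_1^2x_2. S = -2x_1^2 + 41/5x_1x_2^2 - 17/5x_1x_2 - x_2^3.
  reduce S modulo (f_1, f_2, f_3, h_4):
  remainder 122/3x_1 - 713/3345x_2^2 + 8652/1115x_2 ≠ 0; add h_5 = 122/3x_1 - 713/3345x_2^2 + 8652/1115x_2 to the basis.

S(f_2,f_3): lcm = x_1^2. S = 35/3x_1x_2 - 3x_1 + 8/3x_2^2 - 5/3x_2.
  reduce S modulo (f_1, f_2, f_3, h_4, h_5):
  remainder 981/2230x_2^2 - 981/1115x_2 ≠ 0; add h_6 = 981/2230x_2^2 - 981/1115x_2 to the basis.

S(f_2,h_5): lcm = x_1^2. S = 713/136030x_1x_2^2 + 709231/204045x_1x_2 + 11/3x_2^2 - 5/3x_2.
  reduce S modulo (f_1, f_2, f_3, h_4, h_5, h_6):
  remainder 16407/3721x_2 ≠ 0; add h_7 = 16407/3721x_2 to the basis.

The other S-polynomials (S(f_1,h_4), S(f_2,h_4), S(f_3,h_4), S(f_1,h_5), S(f_3,h_5), S(h_4,h_5), S(f_1,h_6), S(f_2,h_6), S(f_3,h_6), S(h_4,h_6), S(h_5,h_6), S(f_1,h_7), S(f_2,h_7), S(f_3,h_7), S(h_4,h_7), S(h_5,h_7), S(h_6,h_7)) all reduce to 0 modulo the current basis, so we have a Gröbner basis.
Inter-reduce: drop elements whose leading term is divisible by another's, tail-reduce, and make monic.
Reduced Gröbner basis: {x_1, x_2}.

Elimination: the polynomial x_2 lies in the elimination ideal for x_2, so x_2 ∈ {0}. For each such x_2, the remaining basis elements (now univariate) give the rest of the solution.
  x_2 = 0: the earlier basis element becomes x_1 = 0, giving x_1 = 0 — point (0, 0).
This is the nonlinear analogue of row-reducing a linear system.

{(0, 0)}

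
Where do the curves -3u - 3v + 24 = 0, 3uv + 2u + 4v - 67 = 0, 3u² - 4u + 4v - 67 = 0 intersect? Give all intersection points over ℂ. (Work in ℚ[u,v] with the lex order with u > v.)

{(5, 3)}

Compute a lex Gröbner basis by Buchberger's algorithm.
f_1 = -3u - 3v + 24, LT = u.
f_2 = 3uv + 2u + 4v - 67, LT = uv.
f_3 = 3u² - 4u + 4v - 67, LT = u².

S(f_1,f_2): lcm = uv. S = -⅔u + v² - 28/3v + 67/3.
  leading term u: subtract (2/9)·f_1 from -⅔u + v² - 28/3v + 67/3 → v² - 26/3v + 17
  leading term v²: no divisor's leading term divides it; move v² to the remainder.
  leading term v: no divisor's leading term divides it; move -26/3v to the remainder.
  leading term 1: no divisor's leading term divides it; move 17 to the remainder.
  remainder v² - 26/3v + 17 ≠ 0; add h_4 = v² - 26/3v + 17 to the basis.

S(f_1,f_3): lcm = u². S = uv - 20/3u - 4/3v + 67/3.
  leading term uv: subtract (-⅓v)·f_1 from uv - 20/3u - 4/3v + 67/3 → -20/3u - v² + 20/3v + 67/3
  leading term u: subtract (20/9)·f_1 from -20/3u - v² + 20/3v + 67/3 → -v² + 40/3v - 31
  leading term v²: subtract (-1)·h_4 from -v² + 40/3v - 31 → 14/3v - 14
  leading term v: no divisor's leading term divides it; move 14/3v to the remainder.
  leading term 1: no divisor's leading term divides it; move -14 to the remainder.
  remainder 14/3v - 14 ≠ 0; add h_5 = 14/3v - 14 to the basis.

S(f_2,f_3): lcm = u²v. S = ⅔u² + 8/3uv - 67/3u - 4/3v² + 67/3v.
  leading term u²: subtract (-2/9u)·f_1 from ⅔u² + 8/3uv - 67/3u - 4/3v² + 67/3v → 2uv - 17u - 4/3v² + 67/3v
  leading term uv: subtract (-⅔v)·f_1 from 2uv - 17u - 4/3v² + 67/3v → -17u - 10/3v² + 115/3v
  leading term u: subtract (17/3)·f_1 from -17u - 10/3v² + 115/3v → -10/3v² + 166/3v - 136
  leading term v²: subtract (-10/3)·h_4 from -10/3v² + 166/3v - 136 → 238/9v - 238/3
  leading term v: subtract (17/3)·h_5 from 238/9v - 238/3 → 0
  remainder 0.

S(f_1,h_4): leading monomials are coprime, so the S-polynomial reduces to 0 (Buchberger's first criterion).
S(f_2,h_4): lcm = uv². S = 28/3uv - 17u + 4/3v² - 67/3v.
  leading term uv: subtract (-28/9v)·f_1 from 28/3uv - 17u + 4/3v² - 67/3v → -17u - 8v² + 157/3v
  leading term u: subtract (17/3)·f_1 from -17u - 8v² + 157/3v → -8v² + 208/3v - 136
  leading term v²: subtract (-8)·h_4 from -8v² + 208/3v - 136 → 0
  remainder 0.

S(f_3,h_4): leading monomials are coprime, so the S-polynomial reduces to 0 (Buchberger's first criterion).
S(f_1,h_5): leading monomials are coprime, so the S-polynomial reduces to 0 (Buchberger's first criterion).
S(f_2,h_5): lcm = uv. S = 11/3u + 4/3v - 67/3.
  leading term u: subtract (-11/9)·f_1 from 11/3u + 4/3v - 67/3 → -7/3v + 7
  leading term v: subtract (-½)·h_5 from -7/3v + 7 → 0
  remainder 0.

S(f_3,h_5): leading monomials are coprime, so the S-polynomial reduces to 0 (Buchberger's first criterion).
S(h_4,h_5): lcm = v². S = -17/3v + 17.
  leading term v: subtract (-17/14)·h_5 from -17/3v + 17 → 0
  remainder 0.

Every S-polynomial of the final basis reduces to 0, so we have a Gröbner basis.
Inter-reduce: drop elements whose leading term is divisible by another's, tail-reduce, and make monic.
Reduced Gröbner basis: {u - 5, v - 3}.

Since the basis is lex-ordered, v - 3 is univariate in v. Its roots are {3}. Back-substituting each root into the other basis elements fixes the other coordinates.
  v = 3: the earlier basis element becomes u - 5 = 0, giving u = 5 — point (5, 3).
Substituting each solution back into the original system confirms all equations vanish.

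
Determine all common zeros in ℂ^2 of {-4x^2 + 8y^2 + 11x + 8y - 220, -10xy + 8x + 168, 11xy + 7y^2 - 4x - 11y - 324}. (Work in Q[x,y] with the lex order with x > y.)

{(4, 5)}

Compute a lex Gröbner basis by Buchberger's algorithm.
f_1 = -4x^2 + 11x + 8y^2 + 8y - 220, LT = x^2.
f_2 = -10xy + 8x + 168, LT = xy.
f_3 = 11xy - 4x + 7y^2 - 11y - 324, LT = xy.

S(f_1,f_2): lcm = x^2y. S = 4/5x^2 - 11/4xy + 84/5x - 2y^3 - 2y^2 + 55y.
  leading term x^2: subtract (-1/5)·f_1 from 4/5x^2 - 11/4xy + 84/5x - 2y^3 - 2y^2 + 55y → -11/4xy + 19x - 2y^3 - 2/5y^2 + 283/5y - 44
  leading term xy: subtract (11/40)·f_2 from -11/4xy + 19x - 2y^3 - 2/5y^2 + 283/5y - 44 → 84/5x - 2y^3 - 2/5y^2 + 283/5y - 451/5
  leading term x: no divisor's leading term divides it; move 84/5x to the remainder.
  leading term y^3: no divisor's leading term divides it; move -2y^3 to the remainder.
  leading term y^2: no divisor's leading term divides it; move -2/5y^2 to the remainder.
  leading term y: no divisor's leading term divides it; move 283/5y to the remainder.
  leading term 1: no divisor's leading term divides it; move -451/5 to the remainder.
  remainder 84/5x - 2y^3 - 2/5y^2 + 283/5y - 451/5 ≠ 0; add h_4 = 84/5x - 2y^3 - 2/5y^2 + 283/5y - 451/5 to the basis.

S(f_1,f_3): lcm = x^2y. S = 4/11x^2 - 7/11xy^2 - 7/4xy + 324/11x - 2y^3 - 2y^2 + 55y.
  leading term x^2: subtract (-1/11)·f_1 from 4/11x^2 - 7/11xy^2 - 7/4xy + 324/11x - 2y^3 - 2y^2 + 55y → -7/11xy^2 - 7/4xy + 335/11x - 2y^3 - 14/11y^2 + 613/11y - 20
  leading term xy^2: subtract (7/110y)·f_2 from -7/11xy^2 - 7/4xy + 335/11x - 2y^3 - 14/11y^2 + 613/11y - 20 → -497/220xy + 335/11x - 2y^3 - 14/11y^2 + 2477/55y - 20
  leading term xy: subtract (497/2200)·f_2 from -497/220xy + 335/11x - 2y^3 - 14/11y^2 + 2477/55y - 20 → 7878/275x - 2y^3 - 14/11y^2 + 2477/55y - 15937/275
  leading term x: subtract (1313/770)·h_4 from 7878/275x - 2y^3 - 14/11y^2 + 2477/55y - 15937/275 → 543/385y^3 - 1137/1925y^2 - 198189/3850y + 73809/770
  leading term y^3: no divisor's leading term divides it; move 543/385y^3 to the remainder.
  leading term y^2: no divisor's leading term divides it; move -1137/1925y^2 to the remainder.
  leading term y: no divisor's leading term divides it; move -198189/3850y to the remainder.
  leading term 1: no divisor's leading term divides it; move 73809/770 to the remainder.
  remainder 543/385y^3 - 1137/1925y^2 - 198189/3850y + 73809/770 ≠ 0; add h_5 = 543/385y^3 - 1137/1925y^2 - 198189/3850y + 73809/770 to the basis.

S(f_2,f_3): lcm = xy. S = -24/55x - 7/11y^2 + y + 696/55.
  leading term x: subtract (-2/77)·h_4 from -24/55x - 7/11y^2 + y + 696/55 → -4/77y^3 - 249/385y^2 + 951/385y + 794/77
  leading term y^3: subtract (-20/543)·h_5 from -4/77y^3 - 249/385y^2 + 951/385y + 794/77 → -121/181y^2 + 1143/1991y + 27560/1991
  leading term y^2: no divisor's leading term divides it; move -121/181y^2 to the remainder.
  leading term y: no divisor's leading term divides it; move 1143/1991y to the remainder.
  leading term 1: no divisor's leading term divides it; move 27560/1991 to the remainder.
  remainder -121/181y^2 + 1143/1991y + 27560/1991 ≠ 0; add h_6 = -121/181y^2 + 1143/1991y + 27560/1991 to the basis.

S(f_2,h_5): lcm = xy^3. S = -69/181xy^2 + 66063/1810xy - 24603/362x - 84/5y^2.
  leading term xy^2: subtract (69/1810y)·f_2 from -69/181xy^2 + 66063/1810xy - 24603/362x - 84/5y^2 → 65511/1810xy - 24603/362x - 84/5y^2 - 5796/905y
  leading term xy: subtract (-65511/18100)·f_2 from 65511/1810xy - 24603/362x - 84/5y^2 - 5796/905y → -353031/9050x - 84/5y^2 - 5796/905y + 2751462/4525
  leading term x: subtract (-16811/7240)·h_4 from -353031/9050x - 84/5y^2 - 5796/905y + 2751462/4525 → -16811/3620y^3 - 320891/18100y^2 + 4525673/36200y + 2885987/7240
  leading term y^3: subtract (-1294447/393132)·h_5 from -16811/3620y^3 - 320891/18100y^2 + 4525673/36200y + 2885987/7240 → -3222632/163805y^2 - 7285957/163805y + 23399117/32761
  leading term y^2: subtract (3222632/109505)·h_6 from -3222632/163805y^2 - 7285957/163805y + 23399117/32761 → -73928603/1204555y + 73928603/240911
  leading term y: no divisor's leading term divides it; move -73928603/1204555y to the remainder.
  leading term 1: no divisor's leading term divides it; move 73928603/240911 to the remainder.
  remainder -73928603/1204555y + 73928603/240911 ≠ 0; add h_7 = -73928603/1204555y + 73928603/240911 to the basis.

The other S-polynomials (S(f_1,h_4), S(f_2,h_4), S(f_3,h_4), S(f_1,h_5), S(f_3,h_5), S(h_4,h_5), S(f_1,h_6), S(f_2,h_6), S(f_3,h_6), S(h_4,h_6), S(h_5,h_6), S(f_1,h_7), S(f_2,h_7), S(f_3,h_7), S(h_4,h_7), S(h_5,h_7), S(h_6,h_7)) all reduce to 0 modulo the current basis, so we have a Gröbner basis.
Inter-reduce: drop elements whose leading term is divisible by another's, tail-reduce, and make monic.
Reduced Gröbner basis: {x - 4, y - 5}.

A lex Gröbner basis eliminates variables successively. Here y - 5 depends only on y, with roots {5}; lifting each root through the earlier basis elements recovers the full solutions.
  y = 5: the earlier basis element becomes x - 4 = 0, giving x = 4 — point (4, 5).
Substituting each solution back into the original system confirms all equations vanish.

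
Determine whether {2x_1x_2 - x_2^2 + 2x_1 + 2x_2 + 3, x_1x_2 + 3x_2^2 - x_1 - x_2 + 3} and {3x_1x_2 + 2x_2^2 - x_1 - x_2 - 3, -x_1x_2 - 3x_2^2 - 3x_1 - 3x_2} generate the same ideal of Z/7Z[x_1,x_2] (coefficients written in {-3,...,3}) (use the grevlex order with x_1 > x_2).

Yes, the ideals are equal.

Two ideals are equal iff their reduced Gröbner bases coincide (the reduced basis is unique for a fixed ordering).
Buchberger on the first generating set:
f_1 = 2x_1x_2 - x_2^2 + 2x_1 + 2x_2 + 3, LT = x_1x_2.
f_2 = x_1x_2 + 3x_2^2 - x_1 - x_2 + 3, LT = x_1x_2.

S(f_1,f_2): lcm = x_1x_2. S = 2x_1 + 2x_2 + 2.
  leading term x_1: no divisor's leading term divides it; move 2x_1 to the remainder.
  leading term x_2: no divisor's leading term divides it; move 2x_2 to the remainder.
  leading term 1: no divisor's leading term divides it; move 2 to the remainder.
  remainder 2x_1 + 2x_2 + 2 ≠ 0; add g_3 = 2x_1 + 2x_2 + 2 to the basis.

S(f_1,g_3): lcm = x_1x_2. S = 2x_2^2 + x_1 - 2.
  leading term x_2^2: no divisor's leading term divides it; move 2x_2^2 to the remainder.
  leading term x_1: subtract (-3)·g_3 from x_1 - 2 → -x_2 - 3
  leading term x_2: no divisor's leading term divides it; move -x_2 to the remainder.
  leading term 1: no divisor's leading term divides it; move -3 to the remainder.
  remainder 2x_2^2 - x_2 - 3 ≠ 0; add g_4 = 2x_2^2 - x_2 - 3 to the basis.

S(f_2,g_3): lcm = x_1x_2. S = 2x_2^2 - x_1 - 2x_2 + 3.
  leading term x_2^2: subtract (1)·g_4 from 2x_2^2 - x_1 - 2x_2 + 3 → -x_1 - x_2 - 1
  leading term x_1: subtract (3)·g_3 from -x_1 - x_2 - 1 → 0
  remainder 0.

S(f_1,g_4): lcm = x_1x_2^2. S = 3x_2^3 - 2x_1x_2 + x_2^2 - 2x_1 - 2x_2.
  leading term x_2^3: subtract (-2x_2)·g_4 from 3x_2^3 - 2x_1x_2 + x_2^2 - 2x_1 - 2x_2 → -2x_1x_2 - x_2^2 - 2x_1 - x_2
  leading term x_1x_2: subtract (-1)·f_1 from -2x_1x_2 - x_2^2 - 2x_1 - x_2 → -2x_2^2 + x_2 + 3
  leading term x_2^2: subtract (-1)·g_4 from -2x_2^2 + x_2 + 3 → 0
  remainder 0.

S(f_2,g_4): lcm = x_1x_2^2. S = 3x_2^3 + 3x_1x_2 - x_2^2 - 2x_1 + 3x_2.
  leading term x_2^3: subtract (-2x_2)·g_4 from 3x_2^3 + 3x_1x_2 - x_2^2 - 2x_1 + 3x_2 → 3x_1x_2 - 3x_2^2 - 2x_1 - 3x_2
  leading term x_1x_2: subtract (-2)·f_1 from 3x_1x_2 - 3x_2^2 - 2x_1 - 3x_2 → 2x_2^2 + 2x_1 + x_2 - 1
  leading term x_2^2: subtract (1)·g_4 from 2x_2^2 + 2x_1 + x_2 - 1 → 2x_1 + 2x_2 + 2
  leading term x_1: subtract (1)·g_3 from 2x_1 + 2x_2 + 2 → 0
  remainder 0.

S(g_3,g_4): leading monomials are coprime, so the S-polynomial reduces to 0 (Buchberger's first criterion).
Every S-polynomial of the final basis reduces to 0, so we have a Gröbner basis.
Inter-reduce: drop elements whose leading term is divisible by another's, tail-reduce, and make monic.
Reduced Gröbner basis: {x_2^2 + 3x_2 + 2, x_1 + x_2 + 1}.

Buchberger on the second generating set:
h_1 = 3x_1x_2 + 2x_2^2 - x_1 - x_2 - 3, LT = x_1x_2.
h_2 = -x_1x_2 - 3x_2^2 - 3x_1 - 3x_2, LT = x_1x_2.

S(h_1,h_2): lcm = x_1x_2. S = -x_1 - x_2 - 1.
  leading term x_1: no divisor's leading term divides it; move -x_1 to the remainder.
  leading term x_2: no divisor's leading term divides it; move -x_2 to the remainder.
  leading term 1: no divisor's leading term divides it; move -1 to the remainder.
  remainder -x_1 - x_2 - 1 ≠ 0; add k_3 = -x_1 - x_2 - 1 to the basis.

S(h_1,k_3): lcm = x_1x_2. S = 2x_2^2 + 2x_1 + x_2 - 1.
  leading term x_2^2: no divisor's leading term divides it; move 2x_2^2 to the remainder.
  leading term x_1: subtract (-2)·k_3 from 2x_1 + x_2 - 1 → -x_2 - 3
  leading term x_2: no divisor's leading term divides it; move -x_2 to the remainder.
  leading term 1: no divisor's leading term divides it; move -3 to the remainder.
  remainder 2x_2^2 - x_2 - 3 ≠ 0; add k_4 = 2x_2^2 - x_2 - 3 to the basis.

S(h_2,k_3): lcm = x_1x_2. S = 2x_2^2 + 3x_1 + 2x_2.
  leading term x_2^2: subtract (1)·k_4 from 2x_2^2 + 3x_1 + 2x_2 → 3x_1 + 3x_2 + 3
  leading term x_1: subtract (-3)·k_3 from 3x_1 + 3x_2 + 3 → 0
  remainder 0.

S(h_1,k_4): lcm = x_1x_2^2. S = 3x_2^3 - x_1x_2 + 2x_2^2 - 2x_1 - x_2.
  leading term x_2^3: subtract (-2x_2)·k_4 from 3x_2^3 - x_1x_2 + 2x_2^2 - 2x_1 - x_2 → -x_1x_2 - 2x_1
  leading term x_1x_2: subtract (2)·h_1 from -x_1x_2 - 2x_1 → 3x_2^2 + 2x_2 - 1
  leading term x_2^2: subtract (-2)·k_4 from 3x_2^2 + 2x_2 - 1 → 0
  remainder 0.

S(h_2,k_4): lcm = x_1x_2^2. S = 3x_2^3 + 3x_2^2 - 2x_1.
  leading term x_2^3: subtract (-2x_2)·k_4 from 3x_2^3 + 3x_2^2 - 2x_1 → x_2^2 - 2x_1 + x_2
  leading term x_2^2: subtract (-3)·k_4 from x_2^2 - 2x_1 + x_2 → -2x_1 - 2x_2 - 2
  leading term x_1: subtract (2)·k_3 from -2x_1 - 2x_2 - 2 → 0
  remainder 0.

S(k_3,k_4): leading monomials are coprime, so the S-polynomial reduces to 0 (Buchberger's first criterion).
Every S-polynomial of the final basis reduces to 0, so we have a Gröbner basis.
Inter-reduce: drop elements whose leading term is divisible by another's, tail-reduce, and make monic.
Reduced Gröbner basis: {x_2^2 + 3x_2 + 2, x_1 + x_2 + 1}.

Same reduced basis, so the two generating sets span the same ideal.
The same test decides containment: I ⊆ J iff every generator of I reduces to 0 modulo a Gröbner basis of J.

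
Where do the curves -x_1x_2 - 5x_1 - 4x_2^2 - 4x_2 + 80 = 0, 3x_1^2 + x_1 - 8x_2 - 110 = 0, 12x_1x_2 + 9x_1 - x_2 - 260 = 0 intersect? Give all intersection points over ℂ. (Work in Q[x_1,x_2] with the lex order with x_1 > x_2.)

Compute a lex Gröbner basis by Buchberger's algorithm.
f_1 = -x_1x_2 - 5x_1 - 4x_2^2 - 4x_2 + 80, LT = x_1x_2.
f_2 = 3x_1^2 + x_1 - 8x_2 - 110, LT = x_1^2.
f_3 = 12x_1x_2 + 9x_1 - x_2 - 260, LT = x_1x_2.

S(f_1,f_2): lcm = x_1^2x_2. S = 5x_1^2 + 4x_1x_2^2 + 11/3x_1x_2 - 80x_1 + 8/3x_2^2 + 110/3x_2.
  reduce S modulo (f_1, f_2, f_3):
  remainder -16x_2^3 + 52x_2^2 + 1306/3x_2 - 3370/3 ≠ 0; add h_4 = -16x_2^3 + 52x_2^2 + 1306/3x_2 - 3370/3 to the basis.

S(f_1,f_3): lcm = x_1x_2. S = 17/4x_1 + 4x_2^2 + 49/12x_2 - 175/3.
  reduce S modulo (f_1, f_2, f_3, h_4):
  remainder 17/4x_1 + 4x_2^2 + 49/12x_2 - 175/3 ≠ 0; add h_5 = 17/4x_1 + 4x_2^2 + 49/12x_2 - 175/3 to the basis.

S(f_2,f_3): lcm = x_1^2x_2. S = -3/4x_1^2 + 5/12x_1x_2 + 65/3x_1 - 8/3x_2^2 - 110/3x_2.
  reduce S modulo (f_1, f_2, f_3, h_4, h_5):
  remainder -23x_2^2 - 1069/18x_2 + 5005/18 ≠ 0; add h_6 = -23x_2^2 - 1069/18x_2 + 5005/18 to the basis.

S(f_3,h_4): lcm = x_1x_2^3. S = 4x_1x_2^2 + 653/24x_1x_2 - 1685/24x_1 - 1/12x_2^3 - 65/3x_2^2.
  reduce S modulo (f_1, f_2, f_3, h_4, h_5, h_6):
  remainder 10229/2484x_2 + 51145/2484 ≠ 0; add h_7 = 10229/2484x_2 + 51145/2484 to the basis.

The other S-polynomials (S(f_1,h_4), S(f_2,h_4), S(f_1,h_5), S(f_2,h_5), S(f_3,h_5), S(h_4,h_5), S(f_1,h_6), S(f_2,h_6), S(f_3,h_6), S(h_4,h_6), S(h_5,h_6), S(f_1,h_7), S(f_2,h_7), S(f_3,h_7), S(h_4,h_7), S(h_5,h_7), S(h_6,h_7)) all reduce to 0 modulo the current basis, so we have a Gröbner basis.
Inter-reduce: drop elements whose leading term is divisible by another's, tail-reduce, and make monic.
Reduced Gröbner basis: {x_1 + 5, x_2 + 5}.

Elimination: the polynomial x_2 + 5 lies in the elimination ideal for x_2, so x_2 ∈ {-5}. For each such x_2, the remaining basis elements (now univariate) give the rest of the solution.
  x_2 = -5: the earlier basis element becomes x_1 + 5 = 0, giving x_1 = -5 — point (-5, -5).

{(-5, -5)}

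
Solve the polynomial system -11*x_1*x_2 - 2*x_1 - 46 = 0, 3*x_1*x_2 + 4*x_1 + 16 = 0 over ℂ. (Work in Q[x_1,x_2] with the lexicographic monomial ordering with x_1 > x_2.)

Compute a lex Gröbner basis by Buchberger's algorithm.
f_1 = -11*x_1*x_2 - 2*x_1 - 46, LT = x_1*x_2.
f_2 = 3*x_1*x_2 + 4*x_1 + 16, LT = x_1*x_2.

S(f_1,f_2): lcm = x_1*x_2. S = -38/33*x_1 - 38/33.
  reduce S modulo (f_1, f_2):
  remainder -38/33*x_1 - 38/33 ≠ 0; add h_3 = -38/33*x_1 - 38/33 to the basis.

S(f_1,h_3): lcm = x_1*x_2. S = 2/11*x_1 - x_2 + 46/11.
  reduce S modulo (f_1, f_2, h_3):
  remainder -x_2 + 4 ≠ 0; add h_4 = -x_2 + 4 to the basis.

The other S-polynomials (S(f_2,h_3), S(f_1,h_4), S(f_2,h_4), S(h_3,h_4)) all reduce to 0 modulo the current basis, so we have a Gröbner basis.
Inter-reduce: drop elements whose leading term is divisible by another's, tail-reduce, and make monic.
Reduced Gröbner basis: {x_1 + 1, x_2 - 4}.

Since the basis is lex-ordered, x_2 - 4 is univariate in x_2. Its roots are {4}. Back-substituting each root into the other basis elements fixes the other coordinates.
  x_2 = 4: the earlier basis element becomes x_1 + 1 = 0, giving x_1 = -1 — point (-1, 4).
Zero-dimensionality of the ideal guarantees finitely many solutions over ℂ.

{(-1, 4)}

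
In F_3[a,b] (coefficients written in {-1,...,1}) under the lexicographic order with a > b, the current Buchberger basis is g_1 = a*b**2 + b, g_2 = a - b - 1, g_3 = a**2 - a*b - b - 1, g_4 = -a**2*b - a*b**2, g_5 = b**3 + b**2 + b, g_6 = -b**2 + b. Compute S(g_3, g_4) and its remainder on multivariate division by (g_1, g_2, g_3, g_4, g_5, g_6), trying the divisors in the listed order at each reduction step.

S(g_3, g_4) = a*b**2 - b**2 - b; remainder on division = 0.

lcm(LM(g_3), LM(g_4)) = a**2*b.
S = (lcm/LT(g_3))·g_3 − (lcm/LT(g_4))·g_4 = a*b**2 - b**2 - b.
Reduce S modulo (g_1, g_2, g_3, g_4, g_5, g_6) in that order:
  leading term a*b**2: subtract (1)·g_1 from a*b**2 - b**2 - b → -b**2 + b
  leading term b**2: subtract (1)·g_6 from -b**2 + b → 0
The remainder is 0, so this S-polynomial contributes no new basis element.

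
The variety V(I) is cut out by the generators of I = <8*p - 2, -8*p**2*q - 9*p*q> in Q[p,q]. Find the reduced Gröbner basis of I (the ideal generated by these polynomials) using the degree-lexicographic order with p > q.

This is the nonlinear analogue of row-reducing a linear system.

f_1 = 8*p - 2, LT = p.
f_2 = -8*p**2*q - 9*p*q, LT = p**2*q.

S(f_1,f_2): lcm = p**2*q. S = -11/8*p*q.
  reduce S modulo (f_1, f_2):
  remainder -11/32*q ≠ 0; add g_3 = -11/32*q to the basis.

The other S-polynomials (S(f_1,g_3), S(f_2,g_3)) all reduce to 0 modulo the current basis, so we have a Gröbner basis.
Inter-reduce: drop elements whose leading term is divisible by another's, tail-reduce, and make monic.

G = {p - 1/4, q}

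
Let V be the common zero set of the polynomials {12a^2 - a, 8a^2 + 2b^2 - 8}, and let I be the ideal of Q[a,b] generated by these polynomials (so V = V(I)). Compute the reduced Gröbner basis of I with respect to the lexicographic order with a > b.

G = {a + 3b^2 - 12, b^4 - 287/36b^2 + 143/9}

Buchberger's algorithm terminates because the ascending chain of leading-term ideals stabilizes.

f_1 = 12a^2 - a, LT = a^2.
f_2 = 8a^2 + 2b^2 - 8, LT = a^2.

S(f_1,f_2): lcm = a^2. S = -1/12a - 1/4b^2 + 1.
  leading term a: no divisor's leading term divides it; move -1/12a to the remainder.
  leading term b^2: no divisor's leading term divides it; move -1/4b^2 to the remainder.
  leading term 1: no divisor's leading term divides it; move 1 to the remainder.
  remainder -1/12a - 1/4b^2 + 1 ≠ 0; add g_3 = -1/12a - 1/4b^2 + 1 to the basis.

S(f_1,g_3): lcm = a^2. S = -3ab^2 + 143/12a.
  leading term ab^2: subtract (36b^2)·g_3 from -3ab^2 + 143/12a → 143/12a + 9b^4 - 36b^2
  leading term a: subtract (-143)·g_3 from 143/12a + 9b^4 - 36b^2 → 9b^4 - 287/4b^2 + 143
  leading term b^4: no divisor's leading term divides it; move 9b^4 to the remainder.
  leading term b^2: no divisor's leading term divides it; move -287/4b^2 to the remainder.
  leading term 1: no divisor's leading term divides it; move 143 to the remainder.
  remainder 9b^4 - 287/4b^2 + 143 ≠ 0; add g_4 = 9b^4 - 287/4b^2 + 143 to the basis.

The other S-polynomials (S(f_2,g_3), S(f_1,g_4), S(f_2,g_4), S(g_3,g_4)) all reduce to 0 modulo the current basis, so we have a Gröbner basis.
Inter-reduce: drop elements whose leading term is divisible by another's, tail-reduce, and make monic.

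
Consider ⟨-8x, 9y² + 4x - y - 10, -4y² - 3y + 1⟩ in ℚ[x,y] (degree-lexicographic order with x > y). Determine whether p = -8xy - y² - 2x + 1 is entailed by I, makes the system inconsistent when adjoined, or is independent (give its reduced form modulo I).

First compute the reduced Gröbner basis of I by Buchberger's algorithm.
f_1 = -8x, LT = x.
f_2 = 9y² + 4x - y - 10, LT = y².
f_3 = -4y² - 3y + 1, LT = y².

S(f_2,f_3): lcm = y². S = 4/9x - 31/36y - 31/36.
  reduce S modulo (f_1, f_2, f_3):
  remainder -31/36y - 31/36 ≠ 0; add h_4 = -31/36y - 31/36 to the basis.

The other S-polynomials (S(f_1,f_2), S(f_1,f_3), S(f_1,h_4), S(f_2,h_4), S(f_3,h_4)) all reduce to 0 modulo the current basis, so we have a Gröbner basis.
Inter-reduce: drop elements whose leading term is divisible by another's, tail-reduce, and make monic.
Reduced Gröbner basis: {x, y + 1}.
Label its elements g_1 = x, g_2 = y + 1.

Reduce p = -8xy - y² - 2x + 1 modulo G:
  leading term xy: subtract (-8y)·g_1 from -8xy - y² - 2x + 1 → -y² - 2x + 1
  leading term y²: subtract (-y)·g_2 from -y² - 2x + 1 → -2x + y + 1
  leading term x: subtract (-2)·g_1 from -2x + y + 1 → y + 1
  leading term y: subtract (1)·g_2 from y + 1 → 0
  normal form = 0.
Since the normal form is 0, p ∈ I.

The remainder on division by a Gröbner basis is unique — it is the normal form.

-8xy - y² - 2x + 1 lies in I (it reduces to 0).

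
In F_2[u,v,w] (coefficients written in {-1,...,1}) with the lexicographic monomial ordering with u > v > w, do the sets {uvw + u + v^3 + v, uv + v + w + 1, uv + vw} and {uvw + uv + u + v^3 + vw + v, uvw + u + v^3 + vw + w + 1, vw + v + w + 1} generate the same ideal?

Since reduced Gröbner bases are canonical representatives of ideals under a given ordering, it suffices to compute and compare them.
Buchberger on the first generating set:
f_1 = uvw + u + v^3 + v, LT = uvw.
f_2 = uv + v + w + 1, LT = uv.
f_3 = uv + vw, LT = uv.

S(f_1,f_2): lcm = uvw. S = u + v^3 + vw + v + w^2 + w.
  reduce S modulo (f_1, f_2, f_3):
  remainder u + v^3 + vw + v + w^2 + w ≠ 0; add g_4 = u + v^3 + vw + v + w^2 + w to the basis.

S(f_1,f_3): lcm = uvw. S = u + v^3 + vw^2 + v.
  reduce S modulo (f_1, f_2, f_3, g_4):
  remainder vw^2 + vw + w^2 + w ≠ 0; add g_5 = vw^2 + vw + w^2 + w to the basis.

S(f_2,f_3): lcm = uv. S = vw + v + w + 1.
  reduce S modulo (f_1, f_2, f_3, g_4, g_5):
  remainder vw + v + w + 1 ≠ 0; add g_6 = vw + v + w + 1 to the basis.

S(f_1,g_4): lcm = uvw. S = u + v^4w + v^3 + v^2w^2 + v^2w + vw^3 + vw^2 + v.
  reduce S modulo (f_1, f_2, f_3, g_4, g_5, g_6):
  remainder v^4 + v + w^3 + w^2 ≠ 0; add g_7 = v^4 + v + w^3 + w^2 to the basis.

S(f_2,g_4): lcm = uv. S = v^4 + v^2w + v^2 + vw^2 + vw + v + w + 1.
  reduce S modulo (f_1, f_2, f_3, g_4, g_5, g_6, g_7):
  remainder w^3 + w ≠ 0; add g_8 = w^3 + w to the basis.

The other S-polynomials (S(f_3,g_4), S(f_1,g_5), S(f_2,g_5), S(f_3,g_5), S(g_4,g_5), S(f_1,g_6), S(f_2,g_6), S(f_3,g_6), S(g_4,g_6), S(g_5,g_6), S(f_1,g_7), S(f_2,g_7), S(f_3,g_7), S(g_4,g_7), S(g_5,g_7), S(g_6,g_7), S(f_1,g_8), S(f_2,g_8), S(f_3,g_8), S(g_4,g_8), S(g_5,g_8), S(g_6,g_8), S(g_7,g_8)) all reduce to 0 modulo the current basis, so we have a Gröbner basis.
Inter-reduce: drop elements whose leading term is divisible by another's, tail-reduce, and make monic.
Reduced Gröbner basis: {u + v^3 + w^2 + 1, v^4 + v + w^2 + w, vw + v + w + 1, w^3 + w}.

Buchberger on the second generating set:
h_1 = uvw + uv + u + v^3 + vw + v, LT = uvw.
h_2 = uvw + u + v^3 + vw + w + 1, LT = uvw.
h_3 = vw + v + w + 1, LT = vw.

S(h_1,h_2): lcm = uvw. S = uv + v + w + 1.
  reduce S modulo (h_1, h_2, h_3):
  remainder uv + v + w + 1 ≠ 0; add k_4 = uv + v + w + 1 to the basis.

S(h_1,h_3): lcm = uvw. S = uw + v^3 + vw + v.
  reduce S modulo (h_1, h_2, h_3, k_4):
  remainder uw + v^3 + w + 1 ≠ 0; add k_5 = uw + v^3 + w + 1 to the basis.

S(h_1,k_4): lcm = uvw. S = uv + u + v^3 + v + w^2 + w.
  reduce S modulo (h_1, h_2, h_3, k_4, k_5):
  remainder u + v^3 + w^2 + 1 ≠ 0; add k_6 = u + v^3 + w^2 + 1 to the basis.

S(h_1,k_5): lcm = uvw. S = uv + u + v^4 + v^3.
  reduce S modulo (h_1, h_2, h_3, k_4, k_5, k_6):
  remainder v^4 + v + w^2 + w ≠ 0; add k_7 = v^4 + v + w^2 + w to the basis.

S(h_1,k_6): lcm = uvw. S = uv + u + v^4w + v^3 + vw^3 + v.
  reduce S modulo (h_1, h_2, h_3, k_4, k_5, k_6, k_7):
  remainder w^3 + w ≠ 0; add k_8 = w^3 + w to the basis.

The other S-polynomials (S(h_2,h_3), S(h_2,k_4), S(h_3,k_4), S(h_2,k_5), S(h_3,k_5), S(k_4,k_5), S(h_2,k_6), S(h_3,k_6), S(k_4,k_6), S(k_5,k_6), S(h_1,k_7), S(h_2,k_7), S(h_3,k_7), S(k_4,k_7), S(k_5,k_7), S(k_6,k_7), S(h_1,k_8), S(h_2,k_8), S(h_3,k_8), S(k_4,k_8), S(k_5,k_8), S(k_6,k_8), S(k_7,k_8)) all reduce to 0 modulo the current basis, so we have a Gröbner basis.
Inter-reduce: drop elements whose leading term is divisible by another's, tail-reduce, and make monic.
Reduced Gröbner basis: {u + v^3 + w^2 + 1, v^4 + v + w^2 + w, vw + v + w + 1, w^3 + w}.

The two bases agree; hence the ideals are identical.

Yes, the ideals are equal.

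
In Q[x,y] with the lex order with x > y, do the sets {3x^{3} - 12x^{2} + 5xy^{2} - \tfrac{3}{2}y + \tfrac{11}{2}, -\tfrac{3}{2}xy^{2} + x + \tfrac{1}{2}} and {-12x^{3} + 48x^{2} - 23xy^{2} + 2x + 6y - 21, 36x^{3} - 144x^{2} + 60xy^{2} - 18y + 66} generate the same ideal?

Two ideals are equal iff their reduced Gröbner bases coincide (the reduced basis is unique for a fixed ordering).
Buchberger on the first generating set:
f_1 = 3x^{3} - 12x^{2} + 5xy^{2} - \tfrac{3}{2}y + \tfrac{11}{2}, LT = x^{3}.
f_2 = -\tfrac{3}{2}xy^{2} + x + \tfrac{1}{2}, LT = xy^{2}.

S(f_1,f_2): lcm = x^{3}y^{2}. S = \tfrac{2}{3}x^{3} - 4x^{2}y^{2} + \tfrac{1}{3}x^{2} + \tfrac{5}{3}xy^{4} - \tfrac{1}{2}y^{3} + \tfrac{11}{6}y^{2}.
  reduce S modulo (f_1, f_2):
  remainder \tfrac{1}{3}x^{2} - \tfrac{4}{3}x - \tfrac{1}{2}y^{3} + \tfrac{43}{18}y^{2} + \tfrac{1}{3}y - \tfrac{11}{9} ≠ 0; add g_3 = \tfrac{1}{3}x^{2} - \tfrac{4}{3}x - \tfrac{1}{2}y^{3} + \tfrac{43}{18}y^{2} + \tfrac{1}{3}y - \tfrac{11}{9} to the basis.

S(f_2,g_3): lcm = x^{2}y^{2}. S = -\tfrac{2}{3}x^{2} + 4xy^{2} - \tfrac{1}{3}x + \tfrac{3}{2}y^{5} - \tfrac{43}{6}y^{4} - y^{3} + \tfrac{11}{3}y^{2}.
  reduce S modulo (f_1, f_2, g_3):
  remainder -\tfrac{1}{3}x + \tfrac{3}{2}y^{5} - \tfrac{43}{6}y^{4} - 2y^{3} + \tfrac{76}{9}y^{2} + \tfrac{2}{3}y - \tfrac{10}{9} ≠ 0; add g_4 = -\tfrac{1}{3}x + \tfrac{3}{2}y^{5} - \tfrac{43}{6}y^{4} - 2y^{3} + \tfrac{76}{9}y^{2} + \tfrac{2}{3}y - \tfrac{10}{9} to the basis.

S(f_2,g_4): lcm = xy^{2}. S = -\tfrac{2}{3}x + \tfrac{9}{2}y^{7} - \tfrac{43}{2}y^{6} - 6y^{5} + \tfrac{76}{3}y^{4} + 2y^{3} - \tfrac{10}{3}y^{2} - \tfrac{1}{3}.
  reduce S modulo (f_1, f_2, g_3, g_4):
  remainder \tfrac{9}{2}y^{7} - \tfrac{43}{2}y^{6} - 9y^{5} + \tfrac{119}{3}y^{4} + 6y^{3} - \tfrac{182}{9}y^{2} - \tfrac{4}{3}y + \tfrac{17}{9} ≠ 0; add g_5 = \tfrac{9}{2}y^{7} - \tfrac{43}{2}y^{6} - 9y^{5} + \tfrac{119}{3}y^{4} + 6y^{3} - \tfrac{182}{9}y^{2} - \tfrac{4}{3}y + \tfrac{17}{9} to the basis.

The other S-polynomials (S(f_1,g_3), S(f_1,g_4), S(g_3,g_4), S(f_1,g_5), S(f_2,g_5), S(g_3,g_5), S(g_4,g_5)) all reduce to 0 modulo the current basis, so we have a Gröbner basis.
Inter-reduce: drop elements whose leading term is divisible by another's, tail-reduce, and make monic.
Reduced Gröbner basis: {x - \tfrac{9}{2}y^{5} + \tfrac{43}{2}y^{4} + 6y^{3} - \tfrac{76}{3}y^{2} - 2y + \tfrac{10}{3}, y^{7} - \tfrac{43}{9}y^{6} - 2y^{5} + \tfrac{238}{27}y^{4} + \tfrac{4}{3}y^{3} - \tfrac{364}{81}y^{2} - \tfrac{8}{27}y + \tfrac{34}{81}}.

Buchberger on the second generating set:
h_1 = -12x^{3} + 48x^{2} - 23xy^{2} + 2x + 6y - 21, LT = x^{3}.
h_2 = 36x^{3} - 144x^{2} + 60xy^{2} - 18y + 66, LT = x^{3}.

S(h_1,h_2): lcm = x^{3}. S = \tfrac{1}{4}xy^{2} - \tfrac{1}{6}x - \tfrac{1}{12}.
  reduce S modulo (h_1, h_2):
  remainder \tfrac{1}{4}xy^{2} - \tfrac{1}{6}x - \tfrac{1}{12} ≠ 0; add k_3 = \tfrac{1}{4}xy^{2} - \tfrac{1}{6}x - \tfrac{1}{12} to the basis.

S(h_1,k_3): lcm = x^{3}y^{2}. S = \tfrac{2}{3}x^{3} - 4x^{2}y^{2} + \tfrac{1}{3}x^{2} + \tfrac{23}{12}xy^{4} - \tfrac{1}{6}xy^{2} - \tfrac{1}{2}y^{3} + \tfrac{7}{4}y^{2}.
  reduce S modulo (h_1, h_2, k_3):
  remainder \tfrac{1}{3}x^{2} - \tfrac{4}{3}x - \tfrac{1}{2}y^{3} + \tfrac{43}{18}y^{2} + \tfrac{1}{3}y - \tfrac{11}{9} ≠ 0; add k_4 = \tfrac{1}{3}x^{2} - \tfrac{4}{3}x - \tfrac{1}{2}y^{3} + \tfrac{43}{18}y^{2} + \tfrac{1}{3}y - \tfrac{11}{9} to the basis.

S(k_3,k_4): lcm = x^{2}y^{2}. S = -\tfrac{2}{3}x^{2} + 4xy^{2} - \tfrac{1}{3}x + \tfrac{3}{2}y^{5} - \tfrac{43}{6}y^{4} - y^{3} + \tfrac{11}{3}y^{2}.
  reduce S modulo (h_1, h_2, k_3, k_4):
  remainder -\tfrac{1}{3}x + \tfrac{3}{2}y^{5} - \tfrac{43}{6}y^{4} - 2y^{3} + \tfrac{76}{9}y^{2} + \tfrac{2}{3}y - \tfrac{10}{9} ≠ 0; add k_5 = -\tfrac{1}{3}x + \tfrac{3}{2}y^{5} - \tfrac{43}{6}y^{4} - 2y^{3} + \tfrac{76}{9}y^{2} + \tfrac{2}{3}y - \tfrac{10}{9} to the basis.

S(k_3,k_5): lcm = xy^{2}. S = -\tfrac{2}{3}x + \tfrac{9}{2}y^{7} - \tfrac{43}{2}y^{6} - 6y^{5} + \tfrac{76}{3}y^{4} + 2y^{3} - \tfrac{10}{3}y^{2} - \tfrac{1}{3}.
  reduce S modulo (h_1, h_2, k_3, k_4, k_5):
  remainder \tfrac{9}{2}y^{7} - \tfrac{43}{2}y^{6} - 9y^{5} + \tfrac{119}{3}y^{4} + 6y^{3} - \tfrac{182}{9}y^{2} - \tfrac{4}{3}y + \tfrac{17}{9} ≠ 0; add k_6 = \tfrac{9}{2}y^{7} - \tfrac{43}{2}y^{6} - 9y^{5} + \tfrac{119}{3}y^{4} + 6y^{3} - \tfrac{182}{9}y^{2} - \tfrac{4}{3}y + \tfrac{17}{9} to the basis.

The other S-polynomials (S(h_2,k_3), S(h_1,k_4), S(h_2,k_4), S(h_1,k_5), S(h_2,k_5), S(k_4,k_5), S(h_1,k_6), S(h_2,k_6), S(k_3,k_6), S(k_4,k_6), S(k_5,k_6)) all reduce to 0 modulo the current basis, so we have a Gröbner basis.
Inter-reduce: drop elements whose leading term is divisible by another's, tail-reduce, and make monic.
Reduced Gröbner basis: {x - \tfrac{9}{2}y^{5} + \tfrac{43}{2}y^{4} + 6y^{3} - \tfrac{76}{3}y^{2} - 2y + \tfrac{10}{3}, y^{7} - \tfrac{43}{9}y^{6} - 2y^{5} + \tfrac{238}{27}y^{4} + \tfrac{4}{3}y^{3} - \tfrac{364}{81}y^{2} - \tfrac{8}{27}y + \tfrac{34}{81}}.

The two bases agree; hence the ideals are identical.

Yes, the ideals are equal.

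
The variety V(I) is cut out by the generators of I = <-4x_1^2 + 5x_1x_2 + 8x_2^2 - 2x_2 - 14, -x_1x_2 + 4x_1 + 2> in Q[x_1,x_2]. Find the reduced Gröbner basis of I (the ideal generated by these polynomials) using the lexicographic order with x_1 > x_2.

G = {x_1 - x_2^3 + 17/4x_2^2 - 1/2x_2 - 7, x_2^4 - 33/4x_2^3 + 35/2x_2^2 + 5x_2 - 30}

f_1 = -4x_1^2 + 5x_1x_2 + 8x_2^2 - 2x_2 - 14, LT = x_1^2.
f_2 = -x_1x_2 + 4x_1 + 2, LT = x_1x_2.

S(f_1,f_2): lcm = x_1^2x_2. S = 4x_1^2 - 5/4x_1x_2^2 + 2x_1 - 2x_2^3 + 1/2x_2^2 + 7/2x_2.
  leading term x_1^2: subtract (-1)·f_1 from 4x_1^2 - 5/4x_1x_2^2 + 2x_1 - 2x_2^3 + 1/2x_2^2 + 7/2x_2 → -5/4x_1x_2^2 + 5x_1x_2 + 2x_1 - 2x_2^3 + 17/2x_2^2 + 3/2x_2 - 14
  leading term x_1x_2^2: subtract (5/4x_2)·f_2 from -5/4x_1x_2^2 + 5x_1x_2 + 2x_1 - 2x_2^3 + 17/2x_2^2 + 3/2x_2 - 14 → 2x_1 - 2x_2^3 + 17/2x_2^2 - x_2 - 14
  leading term x_1: no divisor's leading term divides it; move 2x_1 to the remainder.
  leading term x_2^3: no divisor's leading term divides it; move -2x_2^3 to the remainder.
  leading term x_2^2: no divisor's leading term divides it; move 17/2x_2^2 to the remainder.
  leading term x_2: no divisor's leading term divides it; move -x_2 to the remainder.
  leading term 1: no divisor's leading term divides it; move -14 to the remainder.
  remainder 2x_1 - 2x_2^3 + 17/2x_2^2 - x_2 - 14 ≠ 0; add g_3 = 2x_1 - 2x_2^3 + 17/2x_2^2 - x_2 - 14 to the basis.

S(f_1,g_3): lcm = x_1^2. S = x_1x_2^3 - 17/4x_1x_2^2 - 3/4x_1x_2 + 7x_1 - 2x_2^2 + 1/2x_2 + 7/2.
  leading term x_1x_2^3: subtract (-x_2^2)·f_2 from x_1x_2^3 - 17/4x_1x_2^2 - 3/4x_1x_2 + 7x_1 - 2x_2^2 + 1/2x_2 + 7/2 → -1/4x_1x_2^2 - 3/4x_1x_2 + 7x_1 + 1/2x_2 + 7/2
  leading term x_1x_2^2: subtract (1/4x_2)·f_2 from -1/4x_1x_2^2 - 3/4x_1x_2 + 7x_1 + 1/2x_2 + 7/2 → -7/4x_1x_2 + 7x_1 + 7/2
  leading term x_1x_2: subtract (7/4)·f_2 from -7/4x_1x_2 + 7x_1 + 7/2 → 0
  remainder 0.

S(f_2,g_3): lcm = x_1x_2. S = -4x_1 + x_2^4 - 17/4x_2^3 + 1/2x_2^2 + 7x_2 - 2.
  leading term x_1: subtract (-2)·g_3 from -4x_1 + x_2^4 - 17/4x_2^3 + 1/2x_2^2 + 7x_2 - 2 → x_2^4 - 33/4x_2^3 + 35/2x_2^2 + 5x_2 - 30
  leading term x_2^4: no divisor's leading term divides it; move x_2^4 to the remainder.
  leading term x_2^3: no divisor's leading term divides it; move -33/4x_2^3 to the remainder.
  leading term x_2^2: no divisor's leading term divides it; move 35/2x_2^2 to the remainder.
  leading term x_2: no divisor's leading term divides it; move 5x_2 to the remainder.
  leading term 1: no divisor's leading term divides it; move -30 to the remainder.
  remainder x_2^4 - 33/4x_2^3 + 35/2x_2^2 + 5x_2 - 30 ≠ 0; add g_4 = x_2^4 - 33/4x_2^3 + 35/2x_2^2 + 5x_2 - 30 to the basis.

S(f_1,g_4): leading monomials are coprime, so the S-polynomial reduces to 0 (Buchberger's first criterion).
S(f_2,g_4): lcm = x_1x_2^4. S = 17/4x_1x_2^3 - 35/2x_1x_2^2 - 5x_1x_2 + 30x_1 - 2x_2^3.
  leading term x_1x_2^3: subtract (-17/4x_2^2)·f_2 from 17/4x_1x_2^3 - 35/2x_1x_2^2 - 5x_1x_2 + 30x_1 - 2x_2^3 → -1/2x_1x_2^2 - 5x_1x_2 + 30x_1 - 2x_2^3 + 17/2x_2^2
  leading term x_1x_2^2: subtract (1/2x_2)·f_2 from -1/2x_1x_2^2 - 5x_1x_2 + 30x_1 - 2x_2^3 + 17/2x_2^2 → -7x_1x_2 + 30x_1 - 2x_2^3 + 17/2x_2^2 - x_2
  leading term x_1x_2: subtract (7)·f_2 from -7x_1x_2 + 30x_1 - 2x_2^3 + 17/2x_2^2 - x_2 → 2x_1 - 2x_2^3 + 17/2x_2^2 - x_2 - 14
  leading term x_1: subtract (1)·g_3 from 2x_1 - 2x_2^3 + 17/2x_2^2 - x_2 - 14 → 0
  remainder 0.

S(g_3,g_4): leading monomials are coprime, so the S-polynomial reduces to 0 (Buchberger's first criterion).
Every S-polynomial of the final basis reduces to 0, so we have a Gröbner basis.
Inter-reduce: drop elements whose leading term is divisible by another's, tail-reduce, and make monic.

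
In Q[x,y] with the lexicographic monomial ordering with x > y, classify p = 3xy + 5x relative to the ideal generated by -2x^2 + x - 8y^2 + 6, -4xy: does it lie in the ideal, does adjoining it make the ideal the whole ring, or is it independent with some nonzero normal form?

First compute the reduced Gröbner basis of I by Buchberger's algorithm.
f_1 = -2x^2 + x - 8y^2 + 6, LT = x^2.
f_2 = -4xy, LT = xy.

S(f_1,f_2): lcm = x^2y. S = -1/2xy + 4y^3 - 3y.
  reduce S modulo (f_1, f_2):
  remainder 4y^3 - 3y ≠ 0; add h_3 = 4y^3 - 3y to the basis.

The other S-polynomials (S(f_1,h_3), S(f_2,h_3)) all reduce to 0 modulo the current basis, so we have a Gröbner basis.
Inter-reduce: drop elements whose leading term is divisible by another's, tail-reduce, and make monic.
Reduced Gröbner basis: {x^2 - 1/2x + 4y^2 - 3, xy, y^3 - 3/4y}.
Label its elements g_1 = x^2 - 1/2x + 4y^2 - 3, g_2 = xy, g_3 = y^3 - 3/4y.

Reduce p = 3xy + 5x modulo G:
  leading term xy: subtract (3)·g_2 from 3xy + 5x → 5x
  leading term x: no divisor's leading term divides it; move 5x to the remainder.
  normal form = 5x.
The normal form is nonzero, so p ∉ I. Since p minus its normal form lies in I, I + (p) = I + (r) where r = 5x; decide whether this ideal is the whole ring.
Run Buchberger on G together with r (pairs among the g_i already reduce to 0 since G is a Gröbner basis):
g_1 = x^2 - 1/2x + 4y^2 - 3, LT = x^2.
g_2 = xy, LT = xy.
g_3 = y^3 - 3/4y, LT = y^3.
r = 5x, LT = x.

S(g_1,r): lcm = x^2. S = -1/2x + 4y^2 - 3.
  reduce S modulo (g_1, g_2, g_3, r):
  remainder 4y^2 - 3 ≠ 0; add m_5 = 4y^2 - 3 to the basis.

The other S-polynomials (S(g_1,g_2), S(g_1,g_3), S(g_2,g_3), S(g_2,r), S(g_3,r), S(g_1,m_5), S(g_2,m_5), S(g_3,m_5), S(r,m_5)) all reduce to 0 modulo the current basis, so we have a Gröbner basis.
Inter-reduce: drop elements whose leading term is divisible by another's, tail-reduce, and make monic.
Reduced Gröbner basis: {x, y^2 - 3/4}.
The reduced Gröbner basis of I + (p) is {x, y^2 - 3/4} ≠ {1}, a proper ideal, so the enlarged system stays consistent: p is independent of I, with normal form 5x.

3xy + 5x is independent of I; its normal form modulo I is 5x.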